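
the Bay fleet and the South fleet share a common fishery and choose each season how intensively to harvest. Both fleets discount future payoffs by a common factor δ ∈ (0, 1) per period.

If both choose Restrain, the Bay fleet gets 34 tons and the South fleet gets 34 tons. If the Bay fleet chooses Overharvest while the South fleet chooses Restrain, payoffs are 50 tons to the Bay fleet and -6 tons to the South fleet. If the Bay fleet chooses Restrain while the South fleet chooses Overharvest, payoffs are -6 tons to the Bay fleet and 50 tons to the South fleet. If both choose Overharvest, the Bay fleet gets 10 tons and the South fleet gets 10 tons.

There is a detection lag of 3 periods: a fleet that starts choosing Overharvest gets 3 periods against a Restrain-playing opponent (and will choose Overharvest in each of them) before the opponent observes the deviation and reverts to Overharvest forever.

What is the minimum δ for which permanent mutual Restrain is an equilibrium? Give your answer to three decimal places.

0.737

Deviating for the 3 undetected periods gains 50−34 = 16 per period over cooperation, then loses 34−10 = 24 per period forever once punishment starts.
Gain: 16(1 + δ + … + δ^2); loss: 24·δ^3/(1−δ).
No profitable deviation ⇔ 16(1−δ^3) ≤ 24·δ^3, i.e. δ^3 ≥ 16/(16+24) = 2/5.
Hence δ ≥ (2/5)^(1/3) ≈ 0.737.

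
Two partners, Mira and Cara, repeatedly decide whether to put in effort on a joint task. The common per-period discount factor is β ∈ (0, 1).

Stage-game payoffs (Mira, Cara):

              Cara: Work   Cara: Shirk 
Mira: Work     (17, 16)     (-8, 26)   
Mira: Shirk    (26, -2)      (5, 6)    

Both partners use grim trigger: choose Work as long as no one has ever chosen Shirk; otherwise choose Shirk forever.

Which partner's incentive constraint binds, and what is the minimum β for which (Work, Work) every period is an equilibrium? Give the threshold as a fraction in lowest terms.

Mira: cooperation gives 17 each period; deviation gives 26 once then 5 forever.
  17/(1−β) ≥ 26 + 5β/(1−β) ⇒ β ≥ 9/21 = 3/7.
Cara: cooperation gives 16 each period; deviation gives 26 once then 6 forever.
  β ≥ 10/20 = 1/2.
Both must hold, so the binding constraint is Cara's: β ≥ 1/2.

Cara; β ≥ 1/2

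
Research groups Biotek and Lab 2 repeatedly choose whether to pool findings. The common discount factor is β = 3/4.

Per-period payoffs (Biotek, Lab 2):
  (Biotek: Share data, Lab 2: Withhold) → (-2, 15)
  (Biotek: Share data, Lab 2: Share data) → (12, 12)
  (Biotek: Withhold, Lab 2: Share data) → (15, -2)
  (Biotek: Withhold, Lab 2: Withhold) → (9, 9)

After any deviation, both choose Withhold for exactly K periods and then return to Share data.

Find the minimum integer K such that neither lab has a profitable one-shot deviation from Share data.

No profitable deviation requires (12−9)(β+…+β^K) ≥ 15−12, i.e. β+…+β^K ≥ 1 ≈ 1.0000.
With β = 3/4, the partial sums are K=1: 0.7500, K=2: 1.3125.
K = 2 is the first length at which the sum reaches 1.0000.

2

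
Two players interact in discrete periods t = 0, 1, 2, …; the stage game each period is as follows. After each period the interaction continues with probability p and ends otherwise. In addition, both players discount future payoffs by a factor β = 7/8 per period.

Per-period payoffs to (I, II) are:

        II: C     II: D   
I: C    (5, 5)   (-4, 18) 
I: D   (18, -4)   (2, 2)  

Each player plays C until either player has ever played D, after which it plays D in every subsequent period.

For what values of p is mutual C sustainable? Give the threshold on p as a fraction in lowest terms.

13/14

Expected continuation weight on next period's payoff is β·p = 7/8·p, which plays the role of the discount factor.
Cooperation requires 7/8·p ≥ (18−5)/(18−2) = 13/16, hence p ≥ 13/14.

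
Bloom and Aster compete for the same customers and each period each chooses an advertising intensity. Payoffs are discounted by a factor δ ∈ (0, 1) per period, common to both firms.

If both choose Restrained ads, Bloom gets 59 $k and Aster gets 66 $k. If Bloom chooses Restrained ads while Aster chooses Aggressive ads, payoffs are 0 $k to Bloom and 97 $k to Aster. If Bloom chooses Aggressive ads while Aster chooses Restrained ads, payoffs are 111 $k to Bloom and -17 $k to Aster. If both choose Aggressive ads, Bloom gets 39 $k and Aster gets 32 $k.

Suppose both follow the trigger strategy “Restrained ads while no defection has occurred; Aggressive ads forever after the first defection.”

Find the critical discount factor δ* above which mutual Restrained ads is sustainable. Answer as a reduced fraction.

13/18

For Bloom: deviation gain 111−59 = 52, per-period punishment loss 59−39 = 20. IC gives δ ≥ 52/72 = 13/18.
For Aster: gain 31, loss 34 per period, so δ ≥ 31/65.
The tighter constraint is Bloom's, so cooperation needs δ ≥ 13/18.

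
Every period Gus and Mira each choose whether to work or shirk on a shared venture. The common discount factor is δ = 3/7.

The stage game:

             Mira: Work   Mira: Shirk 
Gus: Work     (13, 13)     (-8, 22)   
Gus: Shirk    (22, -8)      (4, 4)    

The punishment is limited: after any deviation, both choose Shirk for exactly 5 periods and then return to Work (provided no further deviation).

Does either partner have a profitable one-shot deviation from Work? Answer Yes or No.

Comparing payoff streams over the 6 periods until play realigns: cooperate → 13(1+δ+…+δ^5); deviate → 22 + 4(δ+…+δ^5).
Cooperation is sustained iff (13−4)(δ+…+δ^5) ≥ 22−13.
δ+…+δ^5 = 3/7·(1−(3/7)^5)/(1−3/7) = 0.7392, and (22−13)/(13−4) = 1.0000.
0.7392 < 1.0000, so cooperation is not sustainable.

Yes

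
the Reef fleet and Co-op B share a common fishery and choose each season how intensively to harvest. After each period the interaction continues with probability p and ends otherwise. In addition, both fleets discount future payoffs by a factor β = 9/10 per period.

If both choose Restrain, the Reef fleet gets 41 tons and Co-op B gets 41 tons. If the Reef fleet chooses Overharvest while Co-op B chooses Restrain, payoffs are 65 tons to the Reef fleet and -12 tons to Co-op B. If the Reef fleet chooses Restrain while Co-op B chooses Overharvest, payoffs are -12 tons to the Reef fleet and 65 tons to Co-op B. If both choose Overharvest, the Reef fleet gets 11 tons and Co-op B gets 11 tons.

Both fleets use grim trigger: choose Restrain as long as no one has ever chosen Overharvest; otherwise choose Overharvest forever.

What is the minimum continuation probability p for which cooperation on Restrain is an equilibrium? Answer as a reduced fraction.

With continuation probability p and discount β, the effective per-period discount factor is βp.
Grim-trigger IC: βp ≥ (65−41)/(65−11) = 4/9.
So p ≥ (4/9)/(9/10) = 40/81.

40/81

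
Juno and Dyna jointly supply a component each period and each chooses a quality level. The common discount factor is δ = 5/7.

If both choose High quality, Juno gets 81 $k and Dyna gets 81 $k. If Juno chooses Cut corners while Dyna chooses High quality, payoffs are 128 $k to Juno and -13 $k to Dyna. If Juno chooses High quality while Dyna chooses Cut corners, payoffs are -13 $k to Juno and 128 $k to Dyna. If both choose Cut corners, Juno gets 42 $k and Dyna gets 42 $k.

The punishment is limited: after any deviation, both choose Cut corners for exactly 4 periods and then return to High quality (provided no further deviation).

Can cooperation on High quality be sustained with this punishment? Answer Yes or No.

IC: δ+…+δ^4 ≥ (128−81)/(81−42) = 47/39.
At δ = 5/7: partial sum = 1.8492 ≥ 1.2051. Cooperation sustainable.

Yes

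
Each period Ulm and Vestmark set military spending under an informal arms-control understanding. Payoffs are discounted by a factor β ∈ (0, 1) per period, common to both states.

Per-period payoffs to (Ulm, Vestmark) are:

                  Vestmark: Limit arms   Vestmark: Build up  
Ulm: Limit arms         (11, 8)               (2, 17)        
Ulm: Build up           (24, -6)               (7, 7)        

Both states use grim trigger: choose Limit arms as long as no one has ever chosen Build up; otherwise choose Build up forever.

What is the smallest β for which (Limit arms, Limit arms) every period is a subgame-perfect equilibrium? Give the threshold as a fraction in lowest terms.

Ulm's threshold: (24−11)/(24−7) = 13/17.
Vestmark's threshold: (17−8)/(17−7) = 9/10.
13/17 < 9/10, so Vestmark binds and β* = 9/10.

9/10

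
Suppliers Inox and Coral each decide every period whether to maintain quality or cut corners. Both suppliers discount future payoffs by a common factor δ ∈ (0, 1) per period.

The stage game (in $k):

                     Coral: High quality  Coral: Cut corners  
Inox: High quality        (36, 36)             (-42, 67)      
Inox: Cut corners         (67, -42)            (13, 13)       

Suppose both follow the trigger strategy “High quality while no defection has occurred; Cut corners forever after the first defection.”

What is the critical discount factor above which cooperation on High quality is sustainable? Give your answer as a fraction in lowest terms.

36/(1−δ) ≥ 67 + 13δ/(1−δ)
36 ≥ 67 − 54δ
δ ≥ 31/54.

31/54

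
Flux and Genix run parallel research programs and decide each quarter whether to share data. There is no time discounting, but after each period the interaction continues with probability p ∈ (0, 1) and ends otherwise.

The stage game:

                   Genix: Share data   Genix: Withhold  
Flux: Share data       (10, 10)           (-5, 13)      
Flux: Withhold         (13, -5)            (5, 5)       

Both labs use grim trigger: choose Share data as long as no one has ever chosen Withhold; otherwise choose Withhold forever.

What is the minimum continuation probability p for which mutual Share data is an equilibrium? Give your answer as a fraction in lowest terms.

Expected cooperation value is 10 + p·10 + p²·10 + … = 10/(1−p); deviation gives 13 + p·5/(1−p).
10 ≥ 13(1−p) + 5p ⇒ 8p ≥ 3 ⇒ p ≥ 3/8.

3/8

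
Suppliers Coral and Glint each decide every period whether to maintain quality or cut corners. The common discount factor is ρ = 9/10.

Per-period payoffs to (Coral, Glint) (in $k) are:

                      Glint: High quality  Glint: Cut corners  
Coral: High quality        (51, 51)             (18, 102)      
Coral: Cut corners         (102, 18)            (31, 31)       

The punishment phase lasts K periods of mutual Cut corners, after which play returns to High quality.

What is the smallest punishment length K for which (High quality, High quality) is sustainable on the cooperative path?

Need Σ_{k=1}^{K} ρ^k ≥ (102−51)/(51−31) = 2.5500 at ρ = 9/10.
At K = 3 the sum is 2.4390 < 2.5500; at K = 4 it is 3.0951 ≥ 2.5500.
So the minimum punishment length is K = 4.

4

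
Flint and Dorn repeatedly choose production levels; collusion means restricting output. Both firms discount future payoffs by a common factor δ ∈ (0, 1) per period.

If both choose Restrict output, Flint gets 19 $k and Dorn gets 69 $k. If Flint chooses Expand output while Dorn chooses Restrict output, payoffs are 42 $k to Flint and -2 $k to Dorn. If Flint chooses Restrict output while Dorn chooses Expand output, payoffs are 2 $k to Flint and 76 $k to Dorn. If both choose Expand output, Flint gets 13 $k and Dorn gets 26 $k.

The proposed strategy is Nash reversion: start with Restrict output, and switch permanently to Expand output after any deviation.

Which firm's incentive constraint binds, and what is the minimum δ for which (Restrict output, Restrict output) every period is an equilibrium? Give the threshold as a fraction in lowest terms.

Flint's threshold: (42−19)/(42−13) = 23/29.
Dorn's threshold: (76−69)/(76−26) = 7/50.
23/29 > 7/50, so Flint binds and δ* = 23/29.

Flint; δ ≥ 23/29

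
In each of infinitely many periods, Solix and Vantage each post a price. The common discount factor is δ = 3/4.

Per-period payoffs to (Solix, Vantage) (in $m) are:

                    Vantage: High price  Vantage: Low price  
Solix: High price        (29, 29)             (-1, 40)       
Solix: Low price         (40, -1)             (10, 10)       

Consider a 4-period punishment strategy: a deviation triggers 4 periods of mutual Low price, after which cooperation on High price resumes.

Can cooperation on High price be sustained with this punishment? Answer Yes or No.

Comparing payoff streams over the 5 periods until play realigns: cooperate → 29(1+δ+…+δ^4); deviate → 40 + 10(δ+…+δ^4).
Cooperation is sustained iff (29−10)(δ+…+δ^4) ≥ 40−29.
δ+…+δ^4 = 3/4·(1−(3/4)^4)/(1−3/4) = 2.0508, and (40−29)/(29−10) = 0.5789.
2.0508 ≥ 0.5789, so cooperation is sustainable.

Yes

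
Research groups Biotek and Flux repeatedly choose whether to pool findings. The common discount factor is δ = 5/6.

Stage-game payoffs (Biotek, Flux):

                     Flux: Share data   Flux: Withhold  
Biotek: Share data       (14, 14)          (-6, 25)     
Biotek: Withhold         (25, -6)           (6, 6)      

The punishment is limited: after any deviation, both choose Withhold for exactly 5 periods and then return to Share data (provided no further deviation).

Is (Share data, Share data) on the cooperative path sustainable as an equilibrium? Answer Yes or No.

Yes

IC: δ+…+δ^5 ≥ (25−14)/(14−6) = 11/8.
At δ = 5/6: partial sum = 2.9906 ≥ 1.3750. Cooperation sustainable.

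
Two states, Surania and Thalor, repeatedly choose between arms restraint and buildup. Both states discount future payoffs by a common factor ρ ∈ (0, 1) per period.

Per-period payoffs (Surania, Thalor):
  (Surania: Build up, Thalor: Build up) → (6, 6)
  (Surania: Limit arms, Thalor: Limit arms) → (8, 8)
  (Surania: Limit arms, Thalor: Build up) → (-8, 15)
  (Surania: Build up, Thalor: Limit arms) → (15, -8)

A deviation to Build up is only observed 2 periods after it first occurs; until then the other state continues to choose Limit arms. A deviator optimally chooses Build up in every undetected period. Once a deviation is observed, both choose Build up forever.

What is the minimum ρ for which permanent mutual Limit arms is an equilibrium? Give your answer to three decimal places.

The best deviation is to choose Build up for all 2 undetected periods, earning 15 each, then 6 forever once detected.
Deviation value: 15(1−ρ^2)/(1−ρ) + 6ρ^2/(1−ρ); cooperation value: 8/(1−ρ).
IC: 8 ≥ 15(1−ρ^2) + 6ρ^2 = 15 − 9ρ^2.
So ρ^2 ≥ 7/9, giving ρ ≥ (7/9)^(1/2) ≈ 0.882.

0.882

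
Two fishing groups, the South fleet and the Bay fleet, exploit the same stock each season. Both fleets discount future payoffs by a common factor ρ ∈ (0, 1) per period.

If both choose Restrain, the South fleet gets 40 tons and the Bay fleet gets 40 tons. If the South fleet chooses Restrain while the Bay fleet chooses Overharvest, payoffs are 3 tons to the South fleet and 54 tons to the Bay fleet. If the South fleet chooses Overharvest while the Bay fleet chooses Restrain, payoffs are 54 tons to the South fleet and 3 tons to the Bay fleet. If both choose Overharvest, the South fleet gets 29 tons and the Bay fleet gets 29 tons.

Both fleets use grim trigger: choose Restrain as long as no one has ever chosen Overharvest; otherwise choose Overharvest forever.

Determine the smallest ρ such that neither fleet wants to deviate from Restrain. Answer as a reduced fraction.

Under grim trigger the critical discount factor is (T−C)/(T−P) with T = 54, C = 40, P = 29.
ρ* = (54−40)/(54−29) = 14/25.

14/25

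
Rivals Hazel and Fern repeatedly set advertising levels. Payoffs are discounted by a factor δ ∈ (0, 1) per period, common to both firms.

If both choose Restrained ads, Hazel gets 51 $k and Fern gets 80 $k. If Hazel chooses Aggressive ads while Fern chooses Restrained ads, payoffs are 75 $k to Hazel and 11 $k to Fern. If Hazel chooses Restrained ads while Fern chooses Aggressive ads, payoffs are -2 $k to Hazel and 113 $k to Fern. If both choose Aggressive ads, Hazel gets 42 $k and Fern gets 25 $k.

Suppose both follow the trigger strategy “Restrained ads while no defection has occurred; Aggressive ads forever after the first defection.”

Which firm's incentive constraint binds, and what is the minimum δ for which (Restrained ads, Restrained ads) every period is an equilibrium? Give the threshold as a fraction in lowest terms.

Hazel; δ ≥ 8/11

Hazel's threshold: (75−51)/(75−42) = 8/11.
Fern's threshold: (113−80)/(113−25) = 3/8.
8/11 > 3/8, so Hazel binds and δ* = 8/11.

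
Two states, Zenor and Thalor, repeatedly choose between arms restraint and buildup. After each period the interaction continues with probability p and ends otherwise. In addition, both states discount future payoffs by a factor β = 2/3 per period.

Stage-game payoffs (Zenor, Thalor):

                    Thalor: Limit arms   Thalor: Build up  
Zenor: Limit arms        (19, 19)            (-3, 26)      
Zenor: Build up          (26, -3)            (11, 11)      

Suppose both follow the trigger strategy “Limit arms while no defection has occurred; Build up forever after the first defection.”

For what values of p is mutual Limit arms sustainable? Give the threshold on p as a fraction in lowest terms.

With continuation probability p and discount β, the effective per-period discount factor is βp.
Grim-trigger IC: βp ≥ (26−19)/(26−11) = 7/15.
So p ≥ (7/15)/(2/3) = 7/10.

7/10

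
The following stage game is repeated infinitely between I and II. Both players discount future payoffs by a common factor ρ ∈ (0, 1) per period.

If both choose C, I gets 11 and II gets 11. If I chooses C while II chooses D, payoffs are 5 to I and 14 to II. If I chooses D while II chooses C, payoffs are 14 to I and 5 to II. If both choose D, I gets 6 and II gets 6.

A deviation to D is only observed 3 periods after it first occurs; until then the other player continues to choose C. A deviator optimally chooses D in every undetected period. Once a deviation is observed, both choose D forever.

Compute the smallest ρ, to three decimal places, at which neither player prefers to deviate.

0.721

The best deviation is to choose D for all 3 undetected periods, earning 14 each, then 6 forever once detected.
Deviation value: 14(1−ρ^3)/(1−ρ) + 6ρ^3/(1−ρ); cooperation value: 11/(1−ρ).
IC: 11 ≥ 14(1−ρ^3) + 6ρ^3 = 14 − 8ρ^3.
So ρ^3 ≥ 3/8, giving ρ ≥ (3/8)^(1/3) ≈ 0.721.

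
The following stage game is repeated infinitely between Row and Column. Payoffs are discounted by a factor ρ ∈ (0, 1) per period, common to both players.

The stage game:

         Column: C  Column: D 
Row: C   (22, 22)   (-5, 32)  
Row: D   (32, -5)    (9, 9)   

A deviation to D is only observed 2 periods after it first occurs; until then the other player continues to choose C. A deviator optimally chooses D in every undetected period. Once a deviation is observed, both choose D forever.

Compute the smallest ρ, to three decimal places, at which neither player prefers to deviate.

A deviator earns 32 for 2 periods, then 9 forever; cooperating earns 22 forever. Multiplying the IC by (1−ρ):
22 ≥ 32(1−ρ^2) + 9ρ^2, so 23·ρ^2 ≥ 10 and ρ^2 ≥ 10/23.
ρ ≥ (10/23)^(1/2) ≈ 0.659.

0.659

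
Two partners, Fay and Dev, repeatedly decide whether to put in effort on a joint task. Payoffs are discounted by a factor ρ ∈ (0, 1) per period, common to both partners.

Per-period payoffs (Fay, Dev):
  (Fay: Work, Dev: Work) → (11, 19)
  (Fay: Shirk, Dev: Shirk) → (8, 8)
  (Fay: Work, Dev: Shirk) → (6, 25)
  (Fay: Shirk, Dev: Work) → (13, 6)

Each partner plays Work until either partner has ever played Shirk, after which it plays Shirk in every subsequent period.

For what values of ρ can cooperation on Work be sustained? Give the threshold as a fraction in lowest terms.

Fay's threshold: (13−11)/(13−8) = 2/5.
Dev's threshold: (25−19)/(25−8) = 6/17.
2/5 > 6/17, so Fay binds and ρ* = 2/5.

2/5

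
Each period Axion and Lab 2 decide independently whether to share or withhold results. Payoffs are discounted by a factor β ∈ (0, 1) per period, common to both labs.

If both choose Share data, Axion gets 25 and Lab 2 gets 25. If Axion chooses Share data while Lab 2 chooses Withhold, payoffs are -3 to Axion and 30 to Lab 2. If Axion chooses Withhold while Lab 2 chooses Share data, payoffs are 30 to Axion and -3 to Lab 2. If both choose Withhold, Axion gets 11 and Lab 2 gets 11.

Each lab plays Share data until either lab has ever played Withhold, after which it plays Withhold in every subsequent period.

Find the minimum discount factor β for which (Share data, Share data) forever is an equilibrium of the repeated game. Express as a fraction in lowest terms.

One-period gain from deviating is 30 − 25 = 5. The loss is 25 − 11 = 14 in every subsequent period, with present value 14·β/(1−β).
Deviation is unprofitable when 14·β/(1−β) ≥ 5, i.e. β/(1−β) ≥ 5/14.
Equivalently β ≥ 5/(5+14) = 5/19.

5/19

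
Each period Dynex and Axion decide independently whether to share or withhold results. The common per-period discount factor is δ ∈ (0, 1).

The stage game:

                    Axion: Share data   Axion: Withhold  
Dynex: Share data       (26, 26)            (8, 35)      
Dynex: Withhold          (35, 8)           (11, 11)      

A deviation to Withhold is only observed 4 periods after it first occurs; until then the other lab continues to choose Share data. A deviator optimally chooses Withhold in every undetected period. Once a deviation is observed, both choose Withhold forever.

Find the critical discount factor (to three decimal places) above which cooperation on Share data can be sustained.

A deviator earns 35 for 4 periods, then 11 forever; cooperating earns 26 forever. Multiplying the IC by (1−δ):
26 ≥ 35(1−δ^4) + 11δ^4, so 24·δ^4 ≥ 9 and δ^4 ≥ 3/8.
δ ≥ (3/8)^(1/4) ≈ 0.783.

0.783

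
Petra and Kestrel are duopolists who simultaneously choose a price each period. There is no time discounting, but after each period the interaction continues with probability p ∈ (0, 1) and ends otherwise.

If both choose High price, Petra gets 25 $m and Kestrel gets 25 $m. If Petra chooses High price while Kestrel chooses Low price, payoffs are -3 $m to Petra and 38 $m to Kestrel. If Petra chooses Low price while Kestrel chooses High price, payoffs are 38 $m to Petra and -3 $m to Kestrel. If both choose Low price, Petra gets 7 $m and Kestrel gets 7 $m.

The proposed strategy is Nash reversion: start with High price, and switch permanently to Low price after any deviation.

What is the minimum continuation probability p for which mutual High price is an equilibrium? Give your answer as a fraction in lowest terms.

13/31

With no time discounting, the continuation probability p plays the role of the discount factor.
Grim-trigger IC: 25/(1−p) ≥ 38 + 7p/(1−p) ⇒ p ≥ (38−25)/(38−7) = 13/31.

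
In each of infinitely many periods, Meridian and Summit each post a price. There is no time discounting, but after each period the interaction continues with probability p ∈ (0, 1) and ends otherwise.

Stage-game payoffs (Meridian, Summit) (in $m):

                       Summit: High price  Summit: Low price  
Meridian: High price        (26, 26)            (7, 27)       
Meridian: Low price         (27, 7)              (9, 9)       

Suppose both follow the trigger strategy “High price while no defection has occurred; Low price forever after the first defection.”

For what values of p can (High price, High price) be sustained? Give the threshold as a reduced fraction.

With no time discounting, the continuation probability p plays the role of the discount factor.
Grim-trigger IC: 26/(1−p) ≥ 27 + 9p/(1−p) ⇒ p ≥ (27−26)/(27−9) = 1/18.

1/18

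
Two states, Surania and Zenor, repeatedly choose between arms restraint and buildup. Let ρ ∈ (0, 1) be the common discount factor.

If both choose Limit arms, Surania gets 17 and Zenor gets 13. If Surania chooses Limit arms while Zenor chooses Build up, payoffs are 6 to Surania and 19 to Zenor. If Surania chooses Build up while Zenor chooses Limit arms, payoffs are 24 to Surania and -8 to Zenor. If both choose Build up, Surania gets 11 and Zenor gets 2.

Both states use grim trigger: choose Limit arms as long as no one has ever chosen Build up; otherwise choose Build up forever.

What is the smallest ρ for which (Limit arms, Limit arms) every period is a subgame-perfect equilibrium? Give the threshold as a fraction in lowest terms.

7/13

Surania: cooperation gives 17 each period; deviation gives 24 once then 11 forever.
  17/(1−ρ) ≥ 24 + 11ρ/(1−ρ) ⇒ ρ ≥ 7/13.
Zenor: cooperation gives 13 each period; deviation gives 19 once then 2 forever.
  ρ ≥ 6/17.
Both must hold, so the binding constraint is Surania's: ρ ≥ 7/13.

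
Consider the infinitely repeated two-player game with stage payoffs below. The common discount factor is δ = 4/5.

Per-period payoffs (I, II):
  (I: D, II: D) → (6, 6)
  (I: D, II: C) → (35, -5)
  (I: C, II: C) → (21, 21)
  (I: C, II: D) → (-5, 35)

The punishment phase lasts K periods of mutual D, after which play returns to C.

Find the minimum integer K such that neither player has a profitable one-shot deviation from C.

Need Σ_{k=1}^{K} δ^k ≥ (35−21)/(21−6) = 0.9333 at δ = 4/5.
At K = 1 the sum is 0.8000 < 0.9333; at K = 2 it is 1.4400 ≥ 0.9333.
So the minimum punishment length is K = 2.

2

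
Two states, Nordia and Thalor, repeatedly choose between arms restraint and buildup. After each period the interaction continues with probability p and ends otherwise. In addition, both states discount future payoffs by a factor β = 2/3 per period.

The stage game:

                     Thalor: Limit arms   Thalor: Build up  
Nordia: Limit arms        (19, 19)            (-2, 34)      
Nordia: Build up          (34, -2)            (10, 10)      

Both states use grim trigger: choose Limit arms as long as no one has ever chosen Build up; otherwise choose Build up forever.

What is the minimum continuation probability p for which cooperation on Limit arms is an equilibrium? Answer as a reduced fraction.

With continuation probability p and discount β, the effective per-period discount factor is βp.
Grim-trigger IC: βp ≥ (34−19)/(34−10) = 5/8.
So p ≥ (5/8)/(2/3) = 15/16.

15/16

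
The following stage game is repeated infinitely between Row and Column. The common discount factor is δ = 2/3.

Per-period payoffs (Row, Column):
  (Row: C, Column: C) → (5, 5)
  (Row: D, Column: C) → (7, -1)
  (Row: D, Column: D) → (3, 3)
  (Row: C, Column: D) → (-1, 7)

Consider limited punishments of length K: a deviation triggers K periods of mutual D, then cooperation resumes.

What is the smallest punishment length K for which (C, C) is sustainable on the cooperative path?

Need Σ_{k=1}^{K} δ^k ≥ (7−5)/(5−3) = 1.0000 at δ = 2/3.
At K = 1 the sum is 0.6667 < 1.0000; at K = 2 it is 1.1111 ≥ 1.0000.
So the minimum punishment length is K = 2.

2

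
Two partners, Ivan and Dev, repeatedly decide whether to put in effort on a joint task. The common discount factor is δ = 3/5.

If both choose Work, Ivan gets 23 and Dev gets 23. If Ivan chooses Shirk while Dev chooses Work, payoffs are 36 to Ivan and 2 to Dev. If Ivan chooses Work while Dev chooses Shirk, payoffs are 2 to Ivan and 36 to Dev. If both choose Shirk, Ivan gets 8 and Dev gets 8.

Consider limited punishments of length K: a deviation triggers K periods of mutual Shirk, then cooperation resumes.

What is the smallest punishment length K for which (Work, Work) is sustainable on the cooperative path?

2

No profitable deviation requires (23−8)(δ+…+δ^K) ≥ 36−23, i.e. δ+…+δ^K ≥ 13/15 ≈ 0.8667.
With δ = 3/5, the partial sums are K=1: 0.6000, K=2: 0.9600.
K = 2 is the first length at which the sum reaches 0.8667.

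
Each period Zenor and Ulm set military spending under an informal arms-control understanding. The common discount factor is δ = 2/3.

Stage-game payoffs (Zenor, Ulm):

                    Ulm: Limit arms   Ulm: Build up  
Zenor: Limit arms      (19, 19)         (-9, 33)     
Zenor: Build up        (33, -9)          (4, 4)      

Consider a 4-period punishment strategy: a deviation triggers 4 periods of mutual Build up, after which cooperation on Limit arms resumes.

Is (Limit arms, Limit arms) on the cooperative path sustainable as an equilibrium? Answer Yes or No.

Yes

IC: δ+…+δ^4 ≥ (33−19)/(19−4) = 14/15.
At δ = 2/3: partial sum = 1.6049 ≥ 0.9333. Cooperation sustainable.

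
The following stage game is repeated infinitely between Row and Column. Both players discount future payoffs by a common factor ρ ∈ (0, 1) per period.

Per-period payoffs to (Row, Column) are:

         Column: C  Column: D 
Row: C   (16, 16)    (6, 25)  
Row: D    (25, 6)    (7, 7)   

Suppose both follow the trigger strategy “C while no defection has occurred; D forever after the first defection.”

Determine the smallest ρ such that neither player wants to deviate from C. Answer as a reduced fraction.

1/2

Under grim trigger the critical discount factor is (T−C)/(T−P) with T = 25, C = 16, P = 7.
ρ* = (25−16)/(25−7) = 9/18 = 1/2.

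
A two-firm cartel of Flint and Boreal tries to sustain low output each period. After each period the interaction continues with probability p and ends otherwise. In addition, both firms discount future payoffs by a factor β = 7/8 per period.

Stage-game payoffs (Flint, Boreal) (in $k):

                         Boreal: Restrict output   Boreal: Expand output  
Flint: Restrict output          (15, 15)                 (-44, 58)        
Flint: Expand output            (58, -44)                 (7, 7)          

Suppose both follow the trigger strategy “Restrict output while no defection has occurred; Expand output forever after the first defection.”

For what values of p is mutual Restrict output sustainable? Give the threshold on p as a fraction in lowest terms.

344/357

With continuation probability p and discount β, the effective per-period discount factor is βp.
Grim-trigger IC: βp ≥ (58−15)/(58−7) = 43/51.
So p ≥ (43/51)/(7/8) = 344/357.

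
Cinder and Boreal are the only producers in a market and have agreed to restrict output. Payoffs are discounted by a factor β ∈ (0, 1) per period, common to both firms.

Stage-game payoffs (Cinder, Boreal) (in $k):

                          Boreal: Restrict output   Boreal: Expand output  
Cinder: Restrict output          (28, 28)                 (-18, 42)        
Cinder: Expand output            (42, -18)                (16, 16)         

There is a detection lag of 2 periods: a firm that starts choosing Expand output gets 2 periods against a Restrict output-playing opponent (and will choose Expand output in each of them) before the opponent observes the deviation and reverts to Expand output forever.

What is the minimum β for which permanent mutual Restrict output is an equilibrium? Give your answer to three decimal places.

0.734

Deviating for the 2 undetected periods gains 42−28 = 14 per period over cooperation, then loses 28−16 = 12 per period forever once punishment starts.
Gain: 14(1 + β + … + β^1); loss: 12·β^2/(1−β).
No profitable deviation ⇔ 14(1−β^2) ≤ 12·β^2, i.e. β^2 ≥ 14/(14+12) = 7/13.
Hence β ≥ (7/13)^(1/2) ≈ 0.734.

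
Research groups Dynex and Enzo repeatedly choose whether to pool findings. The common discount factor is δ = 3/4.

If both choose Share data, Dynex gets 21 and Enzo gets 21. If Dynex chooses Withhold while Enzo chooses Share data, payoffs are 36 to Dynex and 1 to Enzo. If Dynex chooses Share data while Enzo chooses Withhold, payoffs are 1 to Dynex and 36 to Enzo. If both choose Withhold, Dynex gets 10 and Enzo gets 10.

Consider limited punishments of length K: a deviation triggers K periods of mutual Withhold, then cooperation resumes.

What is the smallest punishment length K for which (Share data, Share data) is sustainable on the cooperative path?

IC: δ(1−δ^K)/(1−δ) ≥ (36−21)/(21−10) = 15/11.
With δ = 3/4: need 1 − δ^K ≥ 15/11·(1−3/4)/(3/4), i.e. δ^K ≤ 0.5455.
Since (3/4)^2 = 0.5625 and (3/4)^3 = 0.4219, the smallest such K is 3.

3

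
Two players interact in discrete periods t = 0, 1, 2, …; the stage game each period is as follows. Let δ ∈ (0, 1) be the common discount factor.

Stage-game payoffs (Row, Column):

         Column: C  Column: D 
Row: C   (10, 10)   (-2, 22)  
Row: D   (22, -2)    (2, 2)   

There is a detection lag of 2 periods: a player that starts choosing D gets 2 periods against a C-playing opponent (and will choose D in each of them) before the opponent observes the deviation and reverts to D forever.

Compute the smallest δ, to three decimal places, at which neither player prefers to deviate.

0.775

A deviator earns 22 for 2 periods, then 2 forever; cooperating earns 10 forever. Multiplying the IC by (1−δ):
10 ≥ 22(1−δ^2) + 2δ^2, so 20·δ^2 ≥ 12 and δ^2 ≥ 3/5.
δ ≥ (3/5)^(1/2) ≈ 0.775.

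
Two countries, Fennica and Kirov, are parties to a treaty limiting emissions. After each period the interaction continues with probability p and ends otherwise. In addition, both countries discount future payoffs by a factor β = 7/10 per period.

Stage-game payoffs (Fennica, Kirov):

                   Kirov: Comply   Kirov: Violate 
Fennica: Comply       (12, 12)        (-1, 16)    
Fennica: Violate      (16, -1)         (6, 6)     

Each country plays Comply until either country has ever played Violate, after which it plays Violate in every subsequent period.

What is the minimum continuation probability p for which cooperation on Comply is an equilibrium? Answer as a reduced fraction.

Expected continuation weight on next period's payoff is β·p = 7/10·p, which plays the role of the discount factor.
Cooperation requires 7/10·p ≥ (16−12)/(16−6) = 2/5, hence p ≥ 4/7.

4/7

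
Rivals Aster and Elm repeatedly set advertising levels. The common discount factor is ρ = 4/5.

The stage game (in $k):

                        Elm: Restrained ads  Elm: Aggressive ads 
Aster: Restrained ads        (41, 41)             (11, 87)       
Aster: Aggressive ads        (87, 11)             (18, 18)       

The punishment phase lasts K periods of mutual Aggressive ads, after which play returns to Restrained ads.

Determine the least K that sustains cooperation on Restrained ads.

4

Need Σ_{k=1}^{K} ρ^k ≥ (87−41)/(41−18) = 2.0000 at ρ = 4/5.
At K = 3 the sum is 1.9520 < 2.0000; at K = 4 it is 2.3616 ≥ 2.0000.
So the minimum punishment length is K = 4.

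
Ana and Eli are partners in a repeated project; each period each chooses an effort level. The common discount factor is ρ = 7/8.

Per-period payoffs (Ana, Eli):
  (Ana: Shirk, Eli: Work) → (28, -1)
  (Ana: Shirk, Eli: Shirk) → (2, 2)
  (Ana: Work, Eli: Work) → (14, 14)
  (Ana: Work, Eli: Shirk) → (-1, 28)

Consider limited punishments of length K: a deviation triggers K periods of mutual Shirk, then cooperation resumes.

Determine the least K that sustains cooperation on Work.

2

IC: ρ(1−ρ^K)/(1−ρ) ≥ (28−14)/(14−2) = 7/6.
With ρ = 7/8: need 1 − ρ^K ≥ 7/6·(1−7/8)/(7/8), i.e. ρ^K ≤ 0.8333.
Since (7/8)^1 = 0.8750 and (7/8)^2 = 0.7656, the smallest such K is 2.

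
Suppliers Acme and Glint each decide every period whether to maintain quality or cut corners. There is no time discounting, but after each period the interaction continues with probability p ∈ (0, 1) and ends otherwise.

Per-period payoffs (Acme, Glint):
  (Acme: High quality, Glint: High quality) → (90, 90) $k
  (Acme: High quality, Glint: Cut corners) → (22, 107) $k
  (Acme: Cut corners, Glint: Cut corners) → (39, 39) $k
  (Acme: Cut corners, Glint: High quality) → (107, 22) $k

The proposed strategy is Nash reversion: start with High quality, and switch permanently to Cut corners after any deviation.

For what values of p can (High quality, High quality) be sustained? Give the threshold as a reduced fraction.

1/4

Expected cooperation value is 90 + p·90 + p²·90 + … = 90/(1−p); deviation gives 107 + p·39/(1−p).
90 ≥ 107(1−p) + 39p ⇒ 68p ≥ 17 ⇒ p ≥ 17/68 = 1/4.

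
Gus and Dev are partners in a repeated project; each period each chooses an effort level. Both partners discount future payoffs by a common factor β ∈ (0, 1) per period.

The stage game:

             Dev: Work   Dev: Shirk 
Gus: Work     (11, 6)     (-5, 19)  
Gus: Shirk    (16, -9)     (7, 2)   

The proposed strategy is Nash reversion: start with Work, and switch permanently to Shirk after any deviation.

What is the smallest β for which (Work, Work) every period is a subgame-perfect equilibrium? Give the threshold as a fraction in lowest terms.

Gus's threshold: (16−11)/(16−7) = 5/9.
Dev's threshold: (19−6)/(19−2) = 13/17.
5/9 < 13/17, so Dev binds and β* = 13/17.

13/17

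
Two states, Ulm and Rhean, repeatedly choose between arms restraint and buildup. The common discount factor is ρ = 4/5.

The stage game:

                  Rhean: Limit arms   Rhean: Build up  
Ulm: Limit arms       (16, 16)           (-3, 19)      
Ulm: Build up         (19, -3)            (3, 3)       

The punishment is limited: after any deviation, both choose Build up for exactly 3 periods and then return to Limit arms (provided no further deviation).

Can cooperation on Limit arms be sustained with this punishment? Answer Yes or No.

Yes

Comparing payoff streams over the 4 periods until play realigns: cooperate → 16(1+ρ+…+ρ^3); deviate → 19 + 3(ρ+…+ρ^3).
Cooperation is sustained iff (16−3)(ρ+…+ρ^3) ≥ 19−16.
ρ+…+ρ^3 = 4/5·(1−(4/5)^3)/(1−4/5) = 1.9520, and (19−16)/(16−3) = 0.2308.
1.9520 ≥ 0.2308, so cooperation is sustainable.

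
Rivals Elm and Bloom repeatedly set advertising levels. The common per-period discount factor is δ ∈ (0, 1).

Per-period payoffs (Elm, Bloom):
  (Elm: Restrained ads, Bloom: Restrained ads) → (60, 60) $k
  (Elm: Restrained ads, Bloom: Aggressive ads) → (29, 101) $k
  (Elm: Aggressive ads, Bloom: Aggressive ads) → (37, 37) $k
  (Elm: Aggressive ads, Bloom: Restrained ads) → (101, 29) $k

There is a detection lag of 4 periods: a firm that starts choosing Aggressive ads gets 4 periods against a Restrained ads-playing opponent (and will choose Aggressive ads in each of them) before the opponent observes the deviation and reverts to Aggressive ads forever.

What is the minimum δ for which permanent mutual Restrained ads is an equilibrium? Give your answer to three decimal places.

0.895

A deviator earns 101 for 4 periods, then 37 forever; cooperating earns 60 forever. Multiplying the IC by (1−δ):
60 ≥ 101(1−δ^4) + 37δ^4, so 64·δ^4 ≥ 41 and δ^4 ≥ 41/64.
δ ≥ (41/64)^(1/4) ≈ 0.895.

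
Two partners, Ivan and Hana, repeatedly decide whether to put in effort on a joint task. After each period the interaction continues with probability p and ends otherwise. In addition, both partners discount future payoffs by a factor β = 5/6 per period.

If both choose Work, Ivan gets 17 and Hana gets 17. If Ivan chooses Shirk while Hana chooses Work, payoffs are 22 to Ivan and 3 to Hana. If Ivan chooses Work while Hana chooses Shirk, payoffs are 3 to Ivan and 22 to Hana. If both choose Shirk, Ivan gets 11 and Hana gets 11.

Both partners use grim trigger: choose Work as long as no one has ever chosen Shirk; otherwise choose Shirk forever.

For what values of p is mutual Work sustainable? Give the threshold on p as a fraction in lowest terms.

Expected continuation weight on next period's payoff is β·p = 5/6·p, which plays the role of the discount factor.
Cooperation requires 5/6·p ≥ (22−17)/(22−11) = 5/11, hence p ≥ 6/11.

6/11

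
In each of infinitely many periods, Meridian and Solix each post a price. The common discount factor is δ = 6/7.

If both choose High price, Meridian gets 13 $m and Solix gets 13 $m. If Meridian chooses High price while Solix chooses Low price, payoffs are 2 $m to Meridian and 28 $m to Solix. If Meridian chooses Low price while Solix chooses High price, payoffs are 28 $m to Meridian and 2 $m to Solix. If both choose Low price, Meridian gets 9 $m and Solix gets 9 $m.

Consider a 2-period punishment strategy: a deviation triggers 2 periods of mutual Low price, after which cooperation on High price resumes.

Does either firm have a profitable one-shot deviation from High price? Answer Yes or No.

A one-shot deviation gives 28 now, then 9 for 2 periods, then back to 13.
Gain from deviating: (28−13) today; loss: (13−9) in each of the next 2 periods.
No-deviation condition: (13−9)(δ+…+δ^2) ≥ 28−13, i.e. δ+…+δ^2 ≥ 15/4.
At δ = 6/7: δ+…+δ^2 = 1.5918 < 3.7500.
So cooperation is not sustainable.

Yes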